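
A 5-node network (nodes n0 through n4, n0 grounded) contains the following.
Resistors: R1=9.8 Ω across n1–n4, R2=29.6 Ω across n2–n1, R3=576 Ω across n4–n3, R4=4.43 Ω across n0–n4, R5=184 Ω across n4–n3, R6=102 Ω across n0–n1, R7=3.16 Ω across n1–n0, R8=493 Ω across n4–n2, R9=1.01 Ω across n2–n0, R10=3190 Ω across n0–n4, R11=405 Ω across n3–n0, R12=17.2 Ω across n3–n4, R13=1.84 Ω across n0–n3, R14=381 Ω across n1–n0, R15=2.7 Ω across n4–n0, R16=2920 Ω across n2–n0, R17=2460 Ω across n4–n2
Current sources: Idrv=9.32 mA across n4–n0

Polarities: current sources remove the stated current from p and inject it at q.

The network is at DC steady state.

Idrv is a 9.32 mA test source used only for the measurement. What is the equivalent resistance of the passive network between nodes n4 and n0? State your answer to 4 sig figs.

MNA unknowns: 4 node voltages V₁..V_4
R1: Y=0.1020 on G[1,4]
R2: Y=0.03378 on G[2,1]
R3: Y=0.001736 on G[4,3]
R4: Y=0.2257 on G[0,4]
R5: Y=0.005435 on G[4,3]
R6: Y=0.009804 on G[0,1]
R7: Y=0.3165 on G[1,0]
R8: Y=0.002028 on G[4,2]
R9: Y=0.9901 on G[2,0]
R10: Y=0.0003135 on G[0,4]
R11: Y=0.002469 on G[3,0]
R12: Y=0.05814 on G[3,4]
R13: Y=0.5435 on G[0,3]
R14: Y=0.002625 on G[1,0]
R15: Y=0.3704 on G[4,0]
R16: Y=0.0003425 on G[2,0]
R17: Y=0.0004065 on G[4,2]
Idrv: z[4]−=0.00932, z[0]+=0.00932
solve → V1=-0.002787, V2=-0.0001217, V3=-0.001352, V4=-0.01265

R_eq = 1.357 Ω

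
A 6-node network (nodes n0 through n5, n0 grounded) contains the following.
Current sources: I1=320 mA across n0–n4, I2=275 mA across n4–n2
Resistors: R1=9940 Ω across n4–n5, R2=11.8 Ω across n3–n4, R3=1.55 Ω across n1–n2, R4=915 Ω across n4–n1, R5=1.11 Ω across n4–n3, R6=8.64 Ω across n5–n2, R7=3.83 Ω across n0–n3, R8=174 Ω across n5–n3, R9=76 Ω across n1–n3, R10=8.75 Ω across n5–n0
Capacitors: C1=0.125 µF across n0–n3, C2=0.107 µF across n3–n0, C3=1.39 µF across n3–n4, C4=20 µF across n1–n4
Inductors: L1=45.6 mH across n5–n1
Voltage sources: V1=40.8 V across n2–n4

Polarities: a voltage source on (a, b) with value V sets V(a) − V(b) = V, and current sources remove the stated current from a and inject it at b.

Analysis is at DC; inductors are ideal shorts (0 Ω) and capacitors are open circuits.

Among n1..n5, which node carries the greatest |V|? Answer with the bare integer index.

MNA unknowns: 5 node voltages V₁..V_5 plus 2 source currents (L1, V1)
I1: z[0]−=0.32, z[4]+=0.32
R1: Y=0.0001006 on G[4,5]
R2: Y=0.08475 on G[3,4]
R3: Y=0.6452 on G[1,2]
C1: Y=0.000 on G[0,3]
R4: Y=0.001093 on G[4,1]
R5: Y=0.9009 on G[4,3]
R6: Y=0.1157 on G[5,2]
R7: Y=0.2611 on G[0,3]
R8: Y=0.005747 on G[5,3]
I2: z[4]−=0.275, z[2]+=0.275
R9: Y=0.01316 on G[1,3]
R10: Y=0.1143 on G[5,0]
C2: Y=0.000 on G[3,0]
L1: row V5−V1=0, i_L1 at 5,1
C3: Y=0.000 on G[3,4]
C4: Y=0.000 on G[1,4]
V1: row V2−V4=40.8, i_V1 at 2,4
solve → V1=23.96, V2=28.45, V3=-9.264, V4=-12.35, V5=23.96
aux → i_L1=-2.415, i_V1=-3.135

2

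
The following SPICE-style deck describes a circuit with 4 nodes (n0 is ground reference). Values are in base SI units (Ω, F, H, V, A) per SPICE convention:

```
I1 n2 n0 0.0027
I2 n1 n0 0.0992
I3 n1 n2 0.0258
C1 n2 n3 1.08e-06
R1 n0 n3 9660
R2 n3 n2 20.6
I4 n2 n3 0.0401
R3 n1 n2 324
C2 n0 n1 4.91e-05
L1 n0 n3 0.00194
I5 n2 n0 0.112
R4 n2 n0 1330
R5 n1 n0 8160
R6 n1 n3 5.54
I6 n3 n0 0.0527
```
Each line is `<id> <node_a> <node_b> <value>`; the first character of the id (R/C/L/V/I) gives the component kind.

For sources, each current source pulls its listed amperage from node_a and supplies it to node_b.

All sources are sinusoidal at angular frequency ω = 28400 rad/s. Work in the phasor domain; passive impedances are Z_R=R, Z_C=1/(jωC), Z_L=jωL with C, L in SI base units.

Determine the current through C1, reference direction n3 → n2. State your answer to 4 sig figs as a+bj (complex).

Element admittances at ω=28400 rad/s:
  I1: injects 0.0027 A into n0 (from n2)
  I2: injects 0.0992 A into n0 (from n1)
  I3: injects 0.0258 A into n2 (from n1)
  Y(C1) = 0.000+0.03067j S between n2,n3
  Y(R1) = 0.0001035+0.000j S between n0,n3
  Y(R2) = 0.04854+0.000j S between n3,n2
  I4: injects 0.0401 A into n3 (from n2)
  Y(R3) = 0.003086+0.000j S between n1,n2
  Y(C2) = 0.000+1.394j S between n0,n1
  Y(L1) = 0.000-0.01815j S between n0,n3
  I5: injects 0.112 A into n0 (from n2)
  Y(R4) = 0.0007519+0.000j S between n2,n0
  Y(R5) = 0.0001225+0.000j S between n1,n0
  Y(R6) = 0.1805+0.000j S between n1,n3
  I6: injects 0.0527 A into n0 (from n3)
Assemble and solve the 3×3 MNA system:
  V(n1)=-0.01041+0.1910j  V(n2)=-2.542+1.148j  V(n3)=-0.7501+0.09438j

0.03231+0.05495j A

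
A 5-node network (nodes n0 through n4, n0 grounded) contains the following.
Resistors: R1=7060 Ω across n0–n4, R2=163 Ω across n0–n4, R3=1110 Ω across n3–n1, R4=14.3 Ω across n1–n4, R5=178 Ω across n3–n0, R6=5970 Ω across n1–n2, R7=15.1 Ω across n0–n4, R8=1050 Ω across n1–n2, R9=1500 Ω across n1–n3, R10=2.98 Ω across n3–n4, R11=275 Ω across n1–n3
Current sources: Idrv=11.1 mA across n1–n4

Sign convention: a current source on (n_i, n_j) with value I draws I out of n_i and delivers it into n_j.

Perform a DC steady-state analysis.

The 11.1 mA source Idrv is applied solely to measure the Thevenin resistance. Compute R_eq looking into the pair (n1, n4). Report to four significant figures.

Apply KCL at each of the 4 non-ground nodes and solve the resulting linear system.
Node n1: branches {R3, R4, R6, R8, R9, R11, Idrv} → V_1 = -0.1477
Node n2: branches {R6, R8} → V_2 = -0.1477
Node n3: branches {R3, R5, R9, R10, R11} → V_3 = -0.002064
Node n4: branches {R1, R2, R4, R7, R10, Idrv} → V_4 = 0.0001600

R_eq = 13.32 Ω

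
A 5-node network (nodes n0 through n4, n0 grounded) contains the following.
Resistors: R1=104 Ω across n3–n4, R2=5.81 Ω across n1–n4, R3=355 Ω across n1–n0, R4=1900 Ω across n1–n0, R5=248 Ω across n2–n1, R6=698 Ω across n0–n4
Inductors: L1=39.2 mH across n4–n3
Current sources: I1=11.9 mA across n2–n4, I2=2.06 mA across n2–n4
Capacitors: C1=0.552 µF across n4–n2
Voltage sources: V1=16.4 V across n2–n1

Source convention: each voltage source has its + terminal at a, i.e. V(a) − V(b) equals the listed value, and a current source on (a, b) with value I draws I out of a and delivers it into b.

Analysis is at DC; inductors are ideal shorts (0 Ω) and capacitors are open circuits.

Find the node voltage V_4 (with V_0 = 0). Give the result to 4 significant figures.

Element admittances at DC:
  Y(R1) = 0.009615 S between n3,n4
  Y(R2) = 0.1721 S between n1,n4
  L1: short n4↔n3 (DC inductor)
  I1: injects 0.0119 A into n4 (from n2)
  Y(R3) = 0.002817 S between n1,n0
  Y(R4) = 0.0005263 S between n1,n0
  I2: injects 0.00206 A into n4 (from n2)
  Y(R5) = 0.004032 S between n2,n1
  Y(R6) = 0.001433 S between n0,n4
  Y(C1) = 0.000 S between n4,n2
  V1: constraint V(n2)−V(n1) = 16.4
Assemble and solve the 6×6 MNA system:
  V(n1)=-0.02419  V(n2)=16.38  V(n3)=0.05645  V(n4)=0.05645
  i(L1)=0.000  i(V1)=-0.08009

0.05645 V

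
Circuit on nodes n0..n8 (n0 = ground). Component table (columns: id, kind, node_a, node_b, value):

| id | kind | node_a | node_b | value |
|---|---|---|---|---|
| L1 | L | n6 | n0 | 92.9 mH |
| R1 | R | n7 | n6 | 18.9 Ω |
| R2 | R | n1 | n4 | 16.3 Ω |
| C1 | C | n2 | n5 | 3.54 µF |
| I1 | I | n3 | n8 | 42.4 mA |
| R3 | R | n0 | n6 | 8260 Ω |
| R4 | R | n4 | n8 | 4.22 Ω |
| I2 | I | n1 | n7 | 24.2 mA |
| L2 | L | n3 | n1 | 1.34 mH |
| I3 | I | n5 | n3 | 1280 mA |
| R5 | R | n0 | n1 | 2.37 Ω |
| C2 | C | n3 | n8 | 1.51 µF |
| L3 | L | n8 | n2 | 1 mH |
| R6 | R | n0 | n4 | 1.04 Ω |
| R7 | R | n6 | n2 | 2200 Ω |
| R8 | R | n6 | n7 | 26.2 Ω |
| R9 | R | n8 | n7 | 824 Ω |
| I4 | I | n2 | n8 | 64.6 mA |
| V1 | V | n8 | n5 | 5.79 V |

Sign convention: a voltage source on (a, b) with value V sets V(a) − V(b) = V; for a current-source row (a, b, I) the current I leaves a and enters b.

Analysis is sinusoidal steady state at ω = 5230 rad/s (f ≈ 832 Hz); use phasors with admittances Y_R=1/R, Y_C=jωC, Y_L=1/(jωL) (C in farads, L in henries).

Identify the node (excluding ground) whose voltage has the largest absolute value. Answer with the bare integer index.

5

Element admittances at ω=5230 rad/s:
  Y(L1) = 0.000-0.002058j S between n6,n0
  Y(R1) = 0.05291+0.000j S between n7,n6
  Y(R2) = 0.06135+0.000j S between n1,n4
  Y(C1) = 0.000+0.01851j S between n2,n5
  I1: injects 0.0424 A into n8 (from n3)
  Y(R3) = 0.0001211+0.000j S between n0,n6
  Y(R4) = 0.2370+0.000j S between n4,n8
  I2: injects 0.0242 A into n7 (from n1)
  Y(L2) = 0.000-0.1427j S between n3,n1
  I3: injects 1.28 A into n3 (from n5)
  Y(R5) = 0.4219+0.000j S between n0,n1
  Y(C2) = 0.000+0.007897j S between n3,n8
  Y(L3) = 0.000-0.1912j S between n8,n2
  Y(R6) = 0.9615+0.000j S between n0,n4
  Y(R7) = 0.0004545+0.000j S between n6,n2
  Y(R8) = 0.03817+0.000j S between n6,n7
  Y(R9) = 0.001214+0.000j S between n8,n7
  I4: injects 0.0646 A into n8 (from n2)
  V1: constraint V(n8)−V(n5) = 5.79
Assemble and solve the 9×9 MNA system:
  V(n1)=2.510-0.1478j  V(n2)=-5.941+0.06478j  V(n3)=3.041+9.001j  V(n4)=-1.110+0.07090j  V(n5)=-12.34+0.4152j  V(n6)=3.057+3.845j  V(n7)=3.193+3.800j  V(n8)=-6.552+0.4152j
  i(V1)=1.274-0.1185j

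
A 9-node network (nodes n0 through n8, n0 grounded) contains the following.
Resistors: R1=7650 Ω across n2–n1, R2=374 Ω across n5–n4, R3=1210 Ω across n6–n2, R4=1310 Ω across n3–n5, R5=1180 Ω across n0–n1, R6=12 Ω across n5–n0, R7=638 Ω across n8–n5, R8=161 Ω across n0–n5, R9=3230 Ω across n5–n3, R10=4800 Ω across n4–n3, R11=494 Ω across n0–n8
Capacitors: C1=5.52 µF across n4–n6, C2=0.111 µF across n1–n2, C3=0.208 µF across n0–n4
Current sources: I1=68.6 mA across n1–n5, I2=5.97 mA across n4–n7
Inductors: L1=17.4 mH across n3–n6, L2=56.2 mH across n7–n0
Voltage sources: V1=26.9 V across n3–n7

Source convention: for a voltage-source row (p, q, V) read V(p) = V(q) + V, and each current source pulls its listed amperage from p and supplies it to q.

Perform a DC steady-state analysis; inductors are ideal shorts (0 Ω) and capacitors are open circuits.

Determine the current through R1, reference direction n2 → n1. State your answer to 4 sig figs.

MNA unknowns: 8 node voltages V₁..V_8 plus 3 source currents (L1, L2, V1)
R1: Y=0.0001307 on G[2,1]
R2: Y=0.002674 on G[5,4]
R3: Y=0.0008264 on G[6,2]
R4: Y=0.0007634 on G[3,5]
R5: Y=0.0008475 on G[0,1]
C1: Y=0.000 on G[4,6]
R6: Y=0.08333 on G[5,0]
I1: z[1]−=0.0686, z[5]+=0.0686
L1: row V3−V6=0, i_L1 at 3,6
C2: Y=0.000 on G[1,2]
R7: Y=0.001567 on G[8,5]
R8: Y=0.006211 on G[0,5]
I2: z[4]−=0.00597, z[7]+=0.00597
C3: Y=0.000 on G[0,4]
R9: Y=0.0003096 on G[5,3]
R10: Y=0.0002083 on G[4,3]
R11: Y=0.002024 on G[0,8]
L2: row V7−V0=0, i_L2 at 7,0
V1: row V3−V7=26.9, i_V1 at 3,7
solve → V1=-68.27, V2=13.90, V3=26.90, V4=0.8557, V5=1.059, V6=26.90, V7=0.000, V8=0.4622
aux → i_L1=0.01074, i_L2=-0.03792, i_V1=-0.04389

0.01074 A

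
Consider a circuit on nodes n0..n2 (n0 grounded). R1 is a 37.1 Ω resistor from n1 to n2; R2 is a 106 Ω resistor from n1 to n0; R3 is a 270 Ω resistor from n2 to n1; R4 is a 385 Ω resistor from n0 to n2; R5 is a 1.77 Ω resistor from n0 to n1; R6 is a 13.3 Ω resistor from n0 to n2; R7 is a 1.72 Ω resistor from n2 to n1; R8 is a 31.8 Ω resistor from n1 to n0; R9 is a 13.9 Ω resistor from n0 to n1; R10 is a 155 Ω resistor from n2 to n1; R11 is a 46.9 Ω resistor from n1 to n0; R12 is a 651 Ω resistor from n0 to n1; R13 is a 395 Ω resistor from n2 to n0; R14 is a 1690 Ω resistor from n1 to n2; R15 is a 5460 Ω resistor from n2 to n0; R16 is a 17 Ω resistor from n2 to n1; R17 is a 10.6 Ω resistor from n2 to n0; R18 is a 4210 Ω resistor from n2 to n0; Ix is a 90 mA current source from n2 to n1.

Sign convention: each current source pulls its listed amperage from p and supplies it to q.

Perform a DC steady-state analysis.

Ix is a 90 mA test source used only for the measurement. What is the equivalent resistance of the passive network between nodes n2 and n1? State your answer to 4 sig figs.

R_eq = 1.223 Ω

Element admittances at DC:
  Y(R1) = 0.02695 S between n1,n2
  Y(R2) = 0.009434 S between n1,n0
  Y(R3) = 0.003704 S between n2,n1
  Y(R4) = 0.002597 S between n0,n2
  Y(R5) = 0.5650 S between n0,n1
  Y(R6) = 0.07519 S between n0,n2
  Y(R7) = 0.5814 S between n2,n1
  Y(R8) = 0.03145 S between n1,n0
  Y(R9) = 0.07194 S between n0,n1
  Y(R10) = 0.006452 S between n2,n1
  Y(R11) = 0.02132 S between n1,n0
  Y(R12) = 0.001536 S between n0,n1
  Y(R13) = 0.002532 S between n2,n0
  Y(R14) = 0.0005917 S between n1,n2
  Y(R15) = 0.0001832 S between n2,n0
  Y(R16) = 0.05882 S between n2,n1
  Y(R17) = 0.09434 S between n2,n0
  Y(R18) = 0.0002375 S between n2,n0
  Ix: injects 0.09 A into n1 (from n2)
Assemble and solve the 2×2 MNA system:
  V(n1)=0.02200  V(n2)=-0.08803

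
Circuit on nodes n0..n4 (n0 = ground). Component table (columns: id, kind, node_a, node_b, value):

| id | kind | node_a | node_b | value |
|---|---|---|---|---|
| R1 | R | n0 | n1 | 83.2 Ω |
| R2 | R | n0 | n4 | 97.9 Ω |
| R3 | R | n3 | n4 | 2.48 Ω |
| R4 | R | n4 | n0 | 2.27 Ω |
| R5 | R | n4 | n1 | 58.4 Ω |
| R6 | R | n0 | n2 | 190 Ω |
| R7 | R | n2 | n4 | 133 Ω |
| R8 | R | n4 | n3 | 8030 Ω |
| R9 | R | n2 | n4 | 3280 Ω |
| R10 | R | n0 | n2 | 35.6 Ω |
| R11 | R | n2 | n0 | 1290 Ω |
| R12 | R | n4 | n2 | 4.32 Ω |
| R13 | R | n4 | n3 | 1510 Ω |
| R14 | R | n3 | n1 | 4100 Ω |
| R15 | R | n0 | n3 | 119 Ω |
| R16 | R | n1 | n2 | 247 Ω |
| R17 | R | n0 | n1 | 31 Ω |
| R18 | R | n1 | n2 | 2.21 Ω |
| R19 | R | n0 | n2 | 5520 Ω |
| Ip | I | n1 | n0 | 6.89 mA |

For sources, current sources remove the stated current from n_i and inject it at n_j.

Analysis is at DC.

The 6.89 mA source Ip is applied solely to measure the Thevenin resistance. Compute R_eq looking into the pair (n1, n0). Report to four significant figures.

R_eq = 5.292 Ω

Apply KCL at each of the 4 non-ground nodes and solve the resulting linear system.
Node n1: branches {R1, R5, R14, R16, R17, R18, Ip} → V_1 = -0.03646
Node n2: branches {R6, R7, R9, R10, R11, R12, R16, R18, R19} → V_2 = -0.02593
Node n3: branches {R3, R8, R13, R14, R15} → V_3 = -0.009377
Node n4: branches {R2, R3, R4, R5, R7, R8, R9, R12, R13} → V_4 = -0.009556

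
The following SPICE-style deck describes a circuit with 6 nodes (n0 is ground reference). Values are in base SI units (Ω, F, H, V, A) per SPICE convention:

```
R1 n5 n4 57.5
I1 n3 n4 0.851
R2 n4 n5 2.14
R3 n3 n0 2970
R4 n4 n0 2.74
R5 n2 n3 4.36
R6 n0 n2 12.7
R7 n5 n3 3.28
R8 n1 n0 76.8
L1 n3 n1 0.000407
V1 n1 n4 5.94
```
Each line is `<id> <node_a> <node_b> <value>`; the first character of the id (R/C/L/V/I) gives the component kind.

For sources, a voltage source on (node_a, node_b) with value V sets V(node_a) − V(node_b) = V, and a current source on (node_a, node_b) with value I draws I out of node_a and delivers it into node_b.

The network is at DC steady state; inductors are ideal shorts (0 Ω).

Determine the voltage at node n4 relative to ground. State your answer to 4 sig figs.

MNA unknowns: 5 node voltages V₁..V_5 plus 2 source currents (L1, V1)
R1: Y=0.01739 on G[5,4]
I1: z[3]−=0.851, z[4]+=0.851
R2: Y=0.4673 on G[4,5]
R3: Y=0.0003367 on G[3,0]
R4: Y=0.3650 on G[4,0]
R5: Y=0.2294 on G[2,3]
R6: Y=0.07874 on G[0,2]
R7: Y=0.3049 on G[5,3]
R8: Y=0.01302 on G[1,0]
L1: row V3−V1=0, i_L1 at 3,1
V1: row V1−V4=5.94, i_V1 at 1,4
solve → V1=4.962, V2=3.694, V3=4.962, V4=-0.9785, V5=1.315
aux → i_L1=-2.255, i_V1=-2.320

-0.9785 V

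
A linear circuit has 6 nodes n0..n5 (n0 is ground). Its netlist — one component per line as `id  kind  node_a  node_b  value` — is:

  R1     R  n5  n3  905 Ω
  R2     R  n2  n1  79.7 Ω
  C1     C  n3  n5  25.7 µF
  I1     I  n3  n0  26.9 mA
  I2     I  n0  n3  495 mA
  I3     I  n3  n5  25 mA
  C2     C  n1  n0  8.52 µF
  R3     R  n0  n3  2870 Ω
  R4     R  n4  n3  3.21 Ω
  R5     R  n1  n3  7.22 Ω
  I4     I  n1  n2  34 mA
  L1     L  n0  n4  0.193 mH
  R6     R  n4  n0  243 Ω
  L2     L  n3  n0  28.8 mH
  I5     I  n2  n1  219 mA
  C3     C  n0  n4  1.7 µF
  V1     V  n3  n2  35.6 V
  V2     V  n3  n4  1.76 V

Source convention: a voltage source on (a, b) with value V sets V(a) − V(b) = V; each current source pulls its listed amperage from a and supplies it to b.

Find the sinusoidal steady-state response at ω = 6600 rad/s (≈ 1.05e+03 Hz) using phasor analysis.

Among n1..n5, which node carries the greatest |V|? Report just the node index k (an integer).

MNA unknowns: 5 node voltages V₁..V_5 plus 2 source currents (V1, V2)
R1: Y=0.001105+0.000j on G[5,3]
R2: Y=0.01255+0.000j on G[2,1]
C1: Y=0.000+0.1696j on G[3,5]
I1: z[3]−=0.0269, z[0]+=0.0269
I2: z[0]−=0.495, z[3]+=0.495
I3: z[3]−=0.025, z[5]+=0.025
C2: Y=0.000+0.05623j on G[1,0]
R3: Y=0.0003484+0.000j on G[0,3]
R4: Y=0.3115+0.000j on G[4,3]
R5: Y=0.1385+0.000j on G[1,3]
I4: z[1]−=0.034, z[2]+=0.034
L1: Y=0.000-0.7851j on G[0,4]
R6: Y=0.004115+0.000j on G[4,0]
L2: Y=0.000-0.005261j on G[3,0]
I5: z[2]−=0.219, z[1]+=0.219
C3: Y=0.000+0.01122j on G[0,4]
V1: row V3−V2=35.6, i_V1 at 3,2
V2: row V3−V4=1.76, i_V2 at 3,4
solve → V1=0.2415+0.5498j, V2=-33.83+0.6397j, V3=1.769+0.6397j, V4=0.009212+0.6397j, V5=1.770+0.4923j
aux → i_V1=-0.2425+0.001128j, i_V2=-0.05325-0.004496j

2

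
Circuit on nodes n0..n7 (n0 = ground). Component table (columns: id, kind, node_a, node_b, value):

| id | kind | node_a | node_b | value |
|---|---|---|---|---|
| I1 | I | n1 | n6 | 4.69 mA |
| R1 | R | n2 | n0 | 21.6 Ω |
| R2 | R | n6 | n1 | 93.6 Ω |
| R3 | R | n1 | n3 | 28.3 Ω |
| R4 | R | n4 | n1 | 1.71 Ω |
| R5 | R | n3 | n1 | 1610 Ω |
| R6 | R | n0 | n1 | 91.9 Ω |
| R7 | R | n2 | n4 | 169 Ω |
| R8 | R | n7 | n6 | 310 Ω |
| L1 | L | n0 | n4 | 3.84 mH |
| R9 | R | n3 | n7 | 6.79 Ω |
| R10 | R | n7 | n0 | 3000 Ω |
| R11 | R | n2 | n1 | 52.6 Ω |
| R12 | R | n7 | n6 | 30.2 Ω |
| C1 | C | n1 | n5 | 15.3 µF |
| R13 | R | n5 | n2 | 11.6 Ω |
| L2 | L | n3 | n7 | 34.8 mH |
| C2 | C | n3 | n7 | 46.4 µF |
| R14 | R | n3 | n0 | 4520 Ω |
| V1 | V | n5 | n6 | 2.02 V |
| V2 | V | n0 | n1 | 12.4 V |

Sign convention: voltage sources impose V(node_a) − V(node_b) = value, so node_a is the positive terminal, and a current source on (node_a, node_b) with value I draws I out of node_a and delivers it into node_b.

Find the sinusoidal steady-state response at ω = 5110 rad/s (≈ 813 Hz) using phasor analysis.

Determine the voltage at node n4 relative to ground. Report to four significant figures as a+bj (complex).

-12.26-1.073j V

Apply KCL at each of the 7 non-ground nodes and solve the resulting linear system.
Node n1: branches {I1, R2, R3, R4, R5, R6, R11, C1, V2} → V_1 = -12.40+0.000j
Node n2: branches {R1, R7, R11, R13} → V_2 = -7.457-1.573j
Node n3: branches {R3, R5, R9, L2, C2, R14} → V_3 = -12.07-1.335j
Node n4: branches {R4, R7, L1} → V_4 = -12.26-1.073j
Node n5: branches {C1, R13, V1} → V_5 = -10.04-2.799j
Node n6: branches {I1, R2, R8, R12, V1} → V_6 = -12.06-2.799j
Node n7: branches {R8, R9, R10, R12, L2, C2} → V_7 = -12.20-1.457j
Source currents: i(V1)=0.004005-0.07867j, i(V2)=-0.5416+0.5511j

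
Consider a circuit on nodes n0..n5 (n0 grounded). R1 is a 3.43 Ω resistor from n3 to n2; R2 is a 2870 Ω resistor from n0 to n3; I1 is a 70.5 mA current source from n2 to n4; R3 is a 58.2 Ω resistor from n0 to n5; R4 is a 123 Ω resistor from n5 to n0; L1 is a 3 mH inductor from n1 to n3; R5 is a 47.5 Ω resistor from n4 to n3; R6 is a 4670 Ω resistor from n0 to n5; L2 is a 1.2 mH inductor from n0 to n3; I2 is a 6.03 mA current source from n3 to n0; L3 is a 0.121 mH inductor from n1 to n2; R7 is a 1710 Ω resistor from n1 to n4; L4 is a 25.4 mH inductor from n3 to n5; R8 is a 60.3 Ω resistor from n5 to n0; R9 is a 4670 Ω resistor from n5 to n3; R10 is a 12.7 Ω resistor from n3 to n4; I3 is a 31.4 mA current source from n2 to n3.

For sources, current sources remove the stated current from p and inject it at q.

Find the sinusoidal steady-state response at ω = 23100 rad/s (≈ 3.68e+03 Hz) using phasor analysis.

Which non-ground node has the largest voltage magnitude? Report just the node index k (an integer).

Element admittances at ω=23100 rad/s:
  Y(R1) = 0.2915+0.000j S between n3,n2
  Y(R2) = 0.0003484+0.000j S between n0,n3
  I1: injects 0.0705 A into n4 (from n2)
  Y(R3) = 0.01718+0.000j S between n0,n5
  Y(R4) = 0.008130+0.000j S between n5,n0
  Y(L1) = 0.000-0.01443j S between n1,n3
  Y(R5) = 0.02105+0.000j S between n4,n3
  Y(R6) = 0.0002141+0.000j S between n0,n5
  Y(L2) = 0.000-0.03608j S between n0,n3
  I2: injects 0.00603 A into n0 (from n3)
  Y(L3) = 0.000-0.3578j S between n1,n2
  Y(R7) = 0.0005848+0.000j S between n1,n4
  Y(L4) = 0.000-0.001704j S between n3,n5
  Y(R8) = 0.01658+0.000j S between n5,n0
  Y(R9) = 0.0002141+0.000j S between n5,n3
  Y(R10) = 0.07874+0.000j S between n3,n4
  I3: injects 0.0314 A into n3 (from n2)
Assemble and solve the 5×5 MNA system:
  V(n1)=-0.3360-0.1739j  V(n2)=-0.3494-0.1761j  V(n3)=-0.002661-0.1597j  V(n4)=0.6977-0.1597j  V(n5)=-0.006404-0.0009585j

4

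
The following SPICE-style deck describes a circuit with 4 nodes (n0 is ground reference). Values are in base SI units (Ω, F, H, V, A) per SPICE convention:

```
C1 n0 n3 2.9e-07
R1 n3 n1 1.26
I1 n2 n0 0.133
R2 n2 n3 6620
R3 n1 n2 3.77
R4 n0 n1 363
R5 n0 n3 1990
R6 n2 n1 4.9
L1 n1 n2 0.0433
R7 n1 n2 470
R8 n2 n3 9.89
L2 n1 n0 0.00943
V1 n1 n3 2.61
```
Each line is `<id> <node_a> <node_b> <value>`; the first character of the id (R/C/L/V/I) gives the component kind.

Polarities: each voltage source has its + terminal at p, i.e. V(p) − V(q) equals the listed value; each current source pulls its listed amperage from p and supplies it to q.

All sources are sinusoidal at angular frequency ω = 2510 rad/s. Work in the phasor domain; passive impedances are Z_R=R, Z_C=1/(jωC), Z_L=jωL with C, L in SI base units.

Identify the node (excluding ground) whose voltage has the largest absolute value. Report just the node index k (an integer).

3

Element admittances at ω=2510 rad/s:
  Y(C1) = 0.000+0.0007279j S between n0,n3
  Y(R1) = 0.7937+0.000j S between n3,n1
  I1: injects 0.133 A into n0 (from n2)
  Y(R2) = 0.0001511+0.000j S between n2,n3
  Y(R3) = 0.2653+0.000j S between n1,n2
  Y(R4) = 0.002755+0.000j S between n0,n1
  Y(R5) = 0.0005025+0.000j S between n0,n3
  Y(R6) = 0.2041+0.000j S between n2,n1
  Y(L1) = 0.000-0.009201j S between n1,n2
  Y(R7) = 0.002128+0.000j S between n1,n2
  Y(R8) = 0.1011+0.000j S between n2,n3
  Y(L2) = 0.000-0.04225j S between n1,n0
  V1: constraint V(n1)−V(n3) = 2.61
Assemble and solve the 4×4 MNA system:
  V(n1)=-0.2928-3.149j  V(n2)=-0.9863-3.160j  V(n3)=-2.903-3.149j
  i(V1)=-2.265-0.002567j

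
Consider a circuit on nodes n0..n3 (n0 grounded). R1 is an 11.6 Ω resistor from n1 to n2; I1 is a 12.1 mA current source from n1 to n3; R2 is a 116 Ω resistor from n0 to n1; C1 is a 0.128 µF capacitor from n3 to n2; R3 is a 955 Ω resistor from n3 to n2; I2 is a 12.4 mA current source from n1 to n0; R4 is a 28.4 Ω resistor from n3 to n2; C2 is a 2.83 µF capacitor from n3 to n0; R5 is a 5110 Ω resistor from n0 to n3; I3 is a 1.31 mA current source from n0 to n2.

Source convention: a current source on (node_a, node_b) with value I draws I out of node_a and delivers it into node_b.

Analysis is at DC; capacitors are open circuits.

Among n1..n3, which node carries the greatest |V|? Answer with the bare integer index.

MNA unknowns: 3 node voltages V₁..V_3
R1: Y=0.08621 on G[1,2]
I1: z[1]−=0.0121, z[3]+=0.0121
R2: Y=0.008621 on G[0,1]
C1: Y=0.000 on G[3,2]
R3: Y=0.001047 on G[3,2]
I2: z[1]−=0.0124, z[0]+=0.0124
R4: Y=0.03521 on G[3,2]
C2: Y=0.000 on G[3,0]
R5: Y=0.0001957 on G[0,3]
I3: z[0]−=0.00131, z[2]+=0.00131
solve → V1=-1.269, V2=-1.112, V3=-0.7737

1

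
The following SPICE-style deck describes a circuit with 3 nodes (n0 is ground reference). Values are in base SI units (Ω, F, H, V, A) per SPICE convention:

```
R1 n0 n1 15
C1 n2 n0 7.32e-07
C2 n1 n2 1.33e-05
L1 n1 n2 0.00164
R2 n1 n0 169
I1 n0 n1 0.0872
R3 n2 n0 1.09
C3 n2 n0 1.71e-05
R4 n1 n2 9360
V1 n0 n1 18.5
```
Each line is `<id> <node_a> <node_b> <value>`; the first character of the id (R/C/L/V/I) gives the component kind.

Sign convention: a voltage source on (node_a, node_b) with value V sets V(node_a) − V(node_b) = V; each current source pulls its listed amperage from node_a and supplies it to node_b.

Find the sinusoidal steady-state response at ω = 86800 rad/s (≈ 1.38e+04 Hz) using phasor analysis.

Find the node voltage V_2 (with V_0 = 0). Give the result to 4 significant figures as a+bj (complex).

Element admittances at ω=86800 rad/s:
  Y(R1) = 0.06667+0.000j S between n0,n1
  Y(C1) = 0.000+0.06354j S between n2,n0
  Y(C2) = 0.000+1.154j S between n1,n2
  Y(L1) = 0.000-0.007025j S between n1,n2
  Y(R2) = 0.005917+0.000j S between n1,n0
  I1: injects 0.0872 A into n1 (from n0)
  Y(R3) = 0.9174+0.000j S between n2,n0
  Y(C3) = 0.000+1.484j S between n2,n0
  Y(R4) = 0.0001068+0.000j S between n1,n2
  V1: constraint V(n0)−V(n1) = 18.5
Assemble and solve the 3×3 MNA system:
  V(n1)=-18.50+0.000j  V(n2)=-7.058-2.402j
  i(V1)=-4.187-13.13j

-7.058-2.402j V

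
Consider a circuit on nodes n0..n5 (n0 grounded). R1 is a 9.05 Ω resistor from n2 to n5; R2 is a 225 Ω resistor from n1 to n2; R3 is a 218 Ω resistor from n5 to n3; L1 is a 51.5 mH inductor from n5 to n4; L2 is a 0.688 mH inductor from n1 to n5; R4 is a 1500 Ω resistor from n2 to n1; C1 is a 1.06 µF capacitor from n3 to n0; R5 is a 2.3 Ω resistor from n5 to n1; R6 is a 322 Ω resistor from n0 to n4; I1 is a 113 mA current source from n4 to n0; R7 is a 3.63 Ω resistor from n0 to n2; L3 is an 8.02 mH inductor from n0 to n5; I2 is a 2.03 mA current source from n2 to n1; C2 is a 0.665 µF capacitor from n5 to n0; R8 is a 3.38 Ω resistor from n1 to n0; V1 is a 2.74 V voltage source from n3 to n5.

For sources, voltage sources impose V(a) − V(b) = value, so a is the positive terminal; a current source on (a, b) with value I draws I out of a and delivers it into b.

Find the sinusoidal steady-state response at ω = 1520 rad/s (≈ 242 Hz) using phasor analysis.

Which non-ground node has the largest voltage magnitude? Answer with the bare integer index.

4

MNA unknowns: 5 node voltages V₁..V_5 plus 1 source current (V1)
R1: Y=0.1105+0.000j on G[2,5]
R2: Y=0.004444+0.000j on G[1,2]
R3: Y=0.004587+0.000j on G[5,3]
L1: Y=0.000-0.01277j on G[5,4]
L2: Y=0.000-0.9562j on G[1,5]
R4: Y=0.0006667+0.000j on G[2,1]
C1: Y=0.000+0.001611j on G[3,0]
R5: Y=0.4348+0.000j on G[5,1]
R6: Y=0.003106+0.000j on G[0,4]
I1: z[4]−=0.113, z[0]+=0.113
R7: Y=0.2755+0.000j on G[0,2]
L3: Y=0.000-0.08203j on G[0,5]
I2: z[2]−=0.00203, z[1]+=0.00203
C2: Y=0.000+0.001011j on G[5,0]
R8: Y=0.2959+0.000j on G[1,0]
V1: row V3−V5=2.74, i_V1 at 3,5
solve → V1=-0.2575+0.009547j, V2=-0.09084-0.01621j, V3=2.449-0.05781j, V4=-2.319-8.340j, V5=-0.2912-0.05781j
aux → i_V1=-0.01266-0.003945j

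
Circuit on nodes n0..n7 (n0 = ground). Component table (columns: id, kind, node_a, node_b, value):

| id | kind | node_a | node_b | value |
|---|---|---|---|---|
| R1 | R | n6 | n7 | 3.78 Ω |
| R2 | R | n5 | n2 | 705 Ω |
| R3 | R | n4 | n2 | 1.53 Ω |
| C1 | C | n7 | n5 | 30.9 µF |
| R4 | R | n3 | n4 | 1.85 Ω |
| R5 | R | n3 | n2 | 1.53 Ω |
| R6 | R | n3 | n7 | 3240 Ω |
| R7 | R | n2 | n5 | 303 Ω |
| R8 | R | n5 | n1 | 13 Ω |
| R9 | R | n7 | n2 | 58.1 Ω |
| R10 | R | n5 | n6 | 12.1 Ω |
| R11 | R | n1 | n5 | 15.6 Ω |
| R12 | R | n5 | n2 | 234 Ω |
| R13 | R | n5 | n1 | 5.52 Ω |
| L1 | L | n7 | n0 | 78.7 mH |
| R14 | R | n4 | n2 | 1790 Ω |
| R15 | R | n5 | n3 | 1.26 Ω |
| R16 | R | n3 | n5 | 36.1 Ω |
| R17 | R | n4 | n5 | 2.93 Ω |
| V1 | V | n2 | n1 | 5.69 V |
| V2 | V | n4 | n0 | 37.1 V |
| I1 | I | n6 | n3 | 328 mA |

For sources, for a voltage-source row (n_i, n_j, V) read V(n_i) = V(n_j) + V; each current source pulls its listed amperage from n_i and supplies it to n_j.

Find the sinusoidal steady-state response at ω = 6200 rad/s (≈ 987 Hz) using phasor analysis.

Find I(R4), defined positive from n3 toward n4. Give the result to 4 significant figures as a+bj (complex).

-0.06488+0.02245j A

Element admittances at ω=6200 rad/s:
  Y(R1) = 0.2646+0.000j S between n6,n7
  Y(R2) = 0.001418+0.000j S between n5,n2
  Y(R3) = 0.6536+0.000j S between n4,n2
  Y(C1) = 0.000+0.1916j S between n7,n5
  Y(R4) = 0.5405+0.000j S between n3,n4
  Y(R5) = 0.6536+0.000j S between n3,n2
  Y(R6) = 0.0003086+0.000j S between n3,n7
  Y(R7) = 0.003300+0.000j S between n2,n5
  Y(R8) = 0.07692+0.000j S between n5,n1
  Y(R9) = 0.01721+0.000j S between n7,n2
  Y(R10) = 0.08264+0.000j S between n5,n6
  Y(R11) = 0.06410+0.000j S between n1,n5
  Y(R12) = 0.004274+0.000j S between n5,n2
  Y(R13) = 0.1812+0.000j S between n5,n1
  Y(L1) = 0.000-0.002049j S between n7,n0
  Y(R14) = 0.0005587+0.000j S between n4,n2
  Y(R15) = 0.7937+0.000j S between n5,n3
  Y(R16) = 0.02770+0.000j S between n3,n5
  Y(R17) = 0.3413+0.000j S between n4,n5
  V1: constraint V(n2)−V(n1) = 5.69
  V2: constraint V(n4)−V(n0) = 37.1
  I1: injects 0.328 A into n3 (from n6)
Assemble and solve the 9×9 MNA system:
  V(n1)=32.19+0.04206j  V(n2)=37.88+0.04206j  V(n3)=36.98+0.04153j  V(n4)=37.10+0.000j  V(n5)=35.78+0.06802j  V(n6)=34.78+0.9009j  V(n7)=35.70+1.161j
  i(V1)=-1.157-0.008364j  i(V2)=-0.002380+0.07317j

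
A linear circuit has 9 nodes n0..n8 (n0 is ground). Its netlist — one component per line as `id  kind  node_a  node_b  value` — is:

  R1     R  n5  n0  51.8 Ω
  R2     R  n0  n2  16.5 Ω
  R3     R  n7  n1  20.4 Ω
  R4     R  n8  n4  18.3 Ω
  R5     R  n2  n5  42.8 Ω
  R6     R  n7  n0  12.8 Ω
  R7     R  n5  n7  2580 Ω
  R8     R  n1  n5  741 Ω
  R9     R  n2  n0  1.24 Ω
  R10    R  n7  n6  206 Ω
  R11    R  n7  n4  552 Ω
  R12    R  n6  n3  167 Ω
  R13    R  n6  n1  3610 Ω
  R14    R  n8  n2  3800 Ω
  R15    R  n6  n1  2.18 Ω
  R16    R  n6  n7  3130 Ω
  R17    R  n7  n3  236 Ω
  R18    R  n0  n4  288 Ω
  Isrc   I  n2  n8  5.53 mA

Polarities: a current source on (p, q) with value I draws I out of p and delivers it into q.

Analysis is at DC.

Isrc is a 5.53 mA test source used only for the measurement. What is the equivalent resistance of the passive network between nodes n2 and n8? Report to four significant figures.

R_eq = 199.1 Ω

Apply KCL at each of the 8 non-ground nodes and solve the resulting linear system.
Node n1: branches {R3, R8, R13, R15} → V_1 = 0.02156
Node n2: branches {R2, R5, R9, R14, Isrc} → V_2 = -0.005945
Node n3: branches {R12, R17} → V_3 = 0.02180
Node n4: branches {R4, R11, R18} → V_4 = 0.9993
Node n5: branches {R1, R5, R7, R8} → V_5 = -0.002280
Node n6: branches {R10, R12, R13, R15, R16} → V_6 = 0.02157
Node n7: branches {R3, R6, R7, R10, R11, R16, R17} → V_7 = 0.02213
Node n8: branches {R4, R14, Isrc} → V_8 = 1.095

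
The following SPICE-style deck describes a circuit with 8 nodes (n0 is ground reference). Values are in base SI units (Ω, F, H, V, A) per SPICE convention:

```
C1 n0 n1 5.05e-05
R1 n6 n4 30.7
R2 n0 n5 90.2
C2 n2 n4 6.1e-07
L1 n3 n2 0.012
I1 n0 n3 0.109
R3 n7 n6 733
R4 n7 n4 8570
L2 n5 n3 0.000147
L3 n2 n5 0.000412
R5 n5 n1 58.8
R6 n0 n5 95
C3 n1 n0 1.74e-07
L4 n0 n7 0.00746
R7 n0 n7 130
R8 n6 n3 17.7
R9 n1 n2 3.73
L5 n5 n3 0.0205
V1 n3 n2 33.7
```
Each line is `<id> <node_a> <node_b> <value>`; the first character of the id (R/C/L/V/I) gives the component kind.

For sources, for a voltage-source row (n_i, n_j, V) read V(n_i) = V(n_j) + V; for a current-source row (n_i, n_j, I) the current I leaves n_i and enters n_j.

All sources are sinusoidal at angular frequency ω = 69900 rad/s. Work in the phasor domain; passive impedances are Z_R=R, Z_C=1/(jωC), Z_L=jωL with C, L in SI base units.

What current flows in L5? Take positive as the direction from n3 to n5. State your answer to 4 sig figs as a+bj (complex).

0.004207-0.007207j A

Apply KCL at each of the 7 non-ground nodes and solve the resulting linear system.
Node n1: branches {C1, R5, C3, R9} → V_1 = 0.03329+0.1026j
Node n2: branches {C2, L1, L3, R9, V1} → V_2 = -2.635+0.8758j
Node n3: branches {L1, I1, L2, R8, L5, V1} → V_3 = 31.06+0.8758j
Node n4: branches {R1, C2, R4} → V_4 = 3.754-12.15j
Node n5: branches {R2, L2, L3, R5, R6, L5} → V_5 = 20.74-5.153j
Node n6: branches {R1, R3, R8} → V_6 = 20.81-3.830j
Node n7: branches {R3, R4, L4, R7} → V_7 = 3.156-0.06446j
Source currents: i(V1)=-1.061+0.7866j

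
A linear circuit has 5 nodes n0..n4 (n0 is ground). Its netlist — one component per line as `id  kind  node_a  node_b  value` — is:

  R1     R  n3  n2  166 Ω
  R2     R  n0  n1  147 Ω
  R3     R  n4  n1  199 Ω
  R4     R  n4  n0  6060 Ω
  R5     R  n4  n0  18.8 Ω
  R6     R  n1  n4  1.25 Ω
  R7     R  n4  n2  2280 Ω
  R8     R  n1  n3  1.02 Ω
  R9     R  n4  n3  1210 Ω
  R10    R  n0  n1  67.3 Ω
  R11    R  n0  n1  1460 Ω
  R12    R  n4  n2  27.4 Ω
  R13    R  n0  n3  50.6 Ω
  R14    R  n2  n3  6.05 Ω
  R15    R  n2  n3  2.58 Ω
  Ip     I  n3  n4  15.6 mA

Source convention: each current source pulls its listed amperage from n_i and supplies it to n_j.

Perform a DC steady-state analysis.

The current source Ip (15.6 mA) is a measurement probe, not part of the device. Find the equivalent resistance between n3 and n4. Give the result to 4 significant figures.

Element admittances at DC:
  Y(R1) = 0.006024 S between n3,n2
  Y(R2) = 0.006803 S between n0,n1
  Y(R3) = 0.005025 S between n4,n1
  Y(R4) = 0.0001650 S between n4,n0
  Y(R5) = 0.05319 S between n4,n0
  Y(R6) = 0.8000 S between n1,n4
  Y(R7) = 0.0004386 S between n4,n2
  Y(R8) = 0.9804 S between n1,n3
  Y(R9) = 0.0008264 S between n4,n3
  Y(R10) = 0.01486 S between n0,n1
  Y(R11) = 0.0006849 S between n0,n1
  Y(R12) = 0.03650 S between n4,n2
  Y(R13) = 0.01976 S between n0,n3
  Y(R14) = 0.1653 S between n2,n3
  Y(R15) = 0.3876 S between n2,n3
  Ip: injects 0.0156 A into n4 (from n3)
Assemble and solve the 4×4 MNA system:
  V(n1)=-0.006690  V(n2)=-0.01907  V(n3)=-0.02103  V(n4)=0.01059

R_eq = 2.027 Ω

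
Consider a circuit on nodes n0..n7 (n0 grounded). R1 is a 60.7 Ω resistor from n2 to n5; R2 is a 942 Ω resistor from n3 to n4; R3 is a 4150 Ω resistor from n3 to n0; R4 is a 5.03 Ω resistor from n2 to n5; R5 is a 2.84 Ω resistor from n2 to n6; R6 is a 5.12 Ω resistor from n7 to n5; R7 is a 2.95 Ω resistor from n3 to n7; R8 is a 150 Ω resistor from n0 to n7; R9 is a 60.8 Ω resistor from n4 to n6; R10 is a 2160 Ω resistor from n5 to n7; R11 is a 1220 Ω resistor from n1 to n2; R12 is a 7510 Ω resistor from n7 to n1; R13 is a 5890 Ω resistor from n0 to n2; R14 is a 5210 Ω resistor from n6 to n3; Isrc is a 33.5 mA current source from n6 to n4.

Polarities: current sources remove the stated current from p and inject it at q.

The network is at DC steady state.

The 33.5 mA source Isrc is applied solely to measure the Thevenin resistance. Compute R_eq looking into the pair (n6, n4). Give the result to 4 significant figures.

Apply KCL at each of the 7 non-ground nodes and solve the resulting linear system.
Node n1: branches {R11, R12} → V_1 = -0.01642
Node n2: branches {R1, R4, R5, R11, R13} → V_2 = -0.01913
Node n3: branches {R2, R3, R7, R14} → V_3 = 0.006144
Node n4: branches {R2, R9, Isrc} → V_4 = 1.890
Node n5: branches {R1, R4, R6, R10} → V_5 = -0.009894
Node n6: branches {R5, R9, R14, Isrc} → V_6 = -0.02480
Node n7: branches {R6, R7, R8, R10, R12} → V_7 = 0.0002652

R_eq = 57.17 Ω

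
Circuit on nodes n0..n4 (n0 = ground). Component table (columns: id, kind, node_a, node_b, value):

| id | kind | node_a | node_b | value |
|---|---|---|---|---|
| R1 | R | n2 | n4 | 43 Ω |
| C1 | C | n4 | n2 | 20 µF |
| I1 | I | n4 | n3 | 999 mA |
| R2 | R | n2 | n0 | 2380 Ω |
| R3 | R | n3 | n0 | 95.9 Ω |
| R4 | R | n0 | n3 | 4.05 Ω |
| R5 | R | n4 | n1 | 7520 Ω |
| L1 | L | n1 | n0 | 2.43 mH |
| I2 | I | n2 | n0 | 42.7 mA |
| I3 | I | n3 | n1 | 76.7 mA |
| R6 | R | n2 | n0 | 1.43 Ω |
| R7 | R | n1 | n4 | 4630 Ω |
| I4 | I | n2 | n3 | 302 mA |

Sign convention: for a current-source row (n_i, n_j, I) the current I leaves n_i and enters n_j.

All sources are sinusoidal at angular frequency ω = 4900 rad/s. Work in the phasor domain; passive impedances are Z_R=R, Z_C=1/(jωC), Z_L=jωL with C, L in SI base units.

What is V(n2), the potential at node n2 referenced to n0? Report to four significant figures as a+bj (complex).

-1.918-0.004353j V

Apply KCL at each of the 4 non-ground nodes and solve the resulting linear system.
Node n1: branches {R5, L1, I3, R7} → V_1 = -0.03627+0.8958j
Node n2: branches {R1, C1, R2, I2, R6, I4} → V_2 = -1.918-0.004353j
Node n3: branches {I1, R3, R4, I3, I4} → V_3 = 4.757+0.000j
Node n4: branches {R1, C1, I1, R5, R7} → V_4 = -4.234+9.625j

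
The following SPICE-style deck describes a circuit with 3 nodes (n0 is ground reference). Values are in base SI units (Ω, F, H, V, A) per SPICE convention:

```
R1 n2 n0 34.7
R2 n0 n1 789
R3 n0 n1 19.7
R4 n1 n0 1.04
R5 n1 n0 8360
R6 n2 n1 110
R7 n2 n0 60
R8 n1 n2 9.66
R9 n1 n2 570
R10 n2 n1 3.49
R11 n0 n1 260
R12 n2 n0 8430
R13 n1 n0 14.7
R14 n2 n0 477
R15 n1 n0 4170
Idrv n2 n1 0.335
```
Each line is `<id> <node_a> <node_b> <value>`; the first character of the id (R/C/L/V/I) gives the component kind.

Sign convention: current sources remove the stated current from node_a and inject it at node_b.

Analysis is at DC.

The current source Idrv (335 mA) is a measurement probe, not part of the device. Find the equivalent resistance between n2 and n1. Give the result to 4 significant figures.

R_eq = 2.239 Ω

Apply KCL at each of the 2 non-ground nodes and solve the resulting linear system.
Node n1: branches {R2, R3, R4, R5, R6, R8, R9, R10, R11, R13, R15, Idrv} → V_1 = 0.03157
Node n2: branches {R1, R6, R7, R8, R9, R10, R12, R14, Idrv} → V_2 = -0.7186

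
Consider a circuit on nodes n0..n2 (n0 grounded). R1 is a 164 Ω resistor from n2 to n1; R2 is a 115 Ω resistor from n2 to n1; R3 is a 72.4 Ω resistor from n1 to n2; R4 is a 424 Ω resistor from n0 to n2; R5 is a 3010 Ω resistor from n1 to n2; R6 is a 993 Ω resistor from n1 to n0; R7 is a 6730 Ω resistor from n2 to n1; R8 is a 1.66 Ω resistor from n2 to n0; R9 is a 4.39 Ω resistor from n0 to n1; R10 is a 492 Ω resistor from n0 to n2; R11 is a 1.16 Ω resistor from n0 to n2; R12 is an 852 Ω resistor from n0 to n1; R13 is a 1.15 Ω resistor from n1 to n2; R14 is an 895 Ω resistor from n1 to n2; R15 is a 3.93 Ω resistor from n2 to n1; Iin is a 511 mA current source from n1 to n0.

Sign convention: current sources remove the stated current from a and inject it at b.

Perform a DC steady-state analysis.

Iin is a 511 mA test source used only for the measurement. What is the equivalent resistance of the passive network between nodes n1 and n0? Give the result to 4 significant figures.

Apply KCL at each of the 2 non-ground nodes and solve the resulting linear system.
Node n1: branches {R1, R2, R3, R5, R6, R7, R9, R12, R13, R14, R15, Iin} → V_1 = -0.5831
Node n2: branches {R1, R2, R3, R4, R5, R7, R8, R10, R11, R13, R14, R15} → V_2 = -0.2566

R_eq = 1.141 Ω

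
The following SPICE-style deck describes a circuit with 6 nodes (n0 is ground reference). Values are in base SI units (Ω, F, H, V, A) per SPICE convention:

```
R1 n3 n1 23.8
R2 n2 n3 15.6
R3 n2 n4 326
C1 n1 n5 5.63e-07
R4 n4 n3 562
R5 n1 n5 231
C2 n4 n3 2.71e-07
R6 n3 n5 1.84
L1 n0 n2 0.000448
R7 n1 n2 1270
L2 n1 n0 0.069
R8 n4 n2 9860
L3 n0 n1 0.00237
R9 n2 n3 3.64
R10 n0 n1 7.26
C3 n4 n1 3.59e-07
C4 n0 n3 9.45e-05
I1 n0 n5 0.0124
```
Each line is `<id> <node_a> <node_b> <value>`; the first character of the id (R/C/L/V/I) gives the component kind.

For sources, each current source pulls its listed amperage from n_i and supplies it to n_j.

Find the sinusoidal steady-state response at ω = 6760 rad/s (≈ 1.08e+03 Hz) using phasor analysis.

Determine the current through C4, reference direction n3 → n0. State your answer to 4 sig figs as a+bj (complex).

MNA unknowns: 5 node voltages V₁..V_5
R1: Y=0.04202+0.000j on G[3,1]
R2: Y=0.06410+0.000j on G[2,3]
R3: Y=0.003067+0.000j on G[2,4]
C1: Y=0.000+0.003806j on G[1,5]
R4: Y=0.001779+0.000j on G[4,3]
R5: Y=0.004329+0.000j on G[1,5]
C2: Y=0.000+0.001832j on G[4,3]
R6: Y=0.5435+0.000j on G[3,5]
L1: Y=0.000-0.3302j on G[0,2]
R7: Y=0.0007874+0.000j on G[1,2]
L2: Y=0.000-0.002144j on G[1,0]
R8: Y=0.0001014+0.000j on G[4,2]
L3: Y=0.000-0.06242j on G[0,1]
R9: Y=0.2747+0.000j on G[2,3]
R10: Y=0.1377+0.000j on G[0,1]
C3: Y=0.000+0.002427j on G[4,1]
C4: Y=0.000+0.6388j on G[0,3]
I1: z[0]−=0.0124, z[5]+=0.0124
solve → V1=0.004673-0.003339j, V2=0.01595-0.006766j, V3=0.009437-0.02224j, V4=0.01025-0.01537j, V5=0.03190-0.02228j

0.01421+0.006028j A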